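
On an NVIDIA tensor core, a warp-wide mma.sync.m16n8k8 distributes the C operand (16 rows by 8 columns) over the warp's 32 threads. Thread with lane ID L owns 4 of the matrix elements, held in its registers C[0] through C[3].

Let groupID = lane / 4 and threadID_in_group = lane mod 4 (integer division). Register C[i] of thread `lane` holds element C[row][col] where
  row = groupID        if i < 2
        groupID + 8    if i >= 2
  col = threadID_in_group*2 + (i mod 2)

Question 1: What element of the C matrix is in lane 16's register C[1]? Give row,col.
4,1

lane 16: G=4 (16/4), T=0 (16%4)
i=1: r=4+0=4, c=0*2+1=1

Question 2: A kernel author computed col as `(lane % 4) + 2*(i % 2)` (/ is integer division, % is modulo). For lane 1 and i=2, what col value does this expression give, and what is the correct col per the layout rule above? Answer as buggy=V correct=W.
`(lane % 4) + 2*(i % 2)`[1,2]⇒1
lane 1⇒1/4=0, 1 mod 4=1
i=2  r:0+8⇒8  c:2·1+0⇒2
col: 1 vs 2

buggy=1 correct=2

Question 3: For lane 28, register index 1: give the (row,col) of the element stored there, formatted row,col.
lane 28: g=7 (28/4), t=0 (28%4)
i=1: r=7+0=7, c=0*2+1=1

7,1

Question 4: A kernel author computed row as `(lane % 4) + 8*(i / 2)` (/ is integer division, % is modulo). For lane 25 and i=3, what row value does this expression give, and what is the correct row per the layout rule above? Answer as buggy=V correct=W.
`(lane % 4) + 8*(i / 2)`[25,3]->9
lane 25->25/4=6, 25 mod 4=1
i=3  r:6+8->14  c:2·1+1->3
row: 9 vs 14

buggy=9 correct=14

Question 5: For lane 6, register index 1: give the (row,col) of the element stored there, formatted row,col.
lane 6: gid=1 (6/4), tid=2 (6%4)
i=1: r=1+0=1, c=2*2+1=5

1,5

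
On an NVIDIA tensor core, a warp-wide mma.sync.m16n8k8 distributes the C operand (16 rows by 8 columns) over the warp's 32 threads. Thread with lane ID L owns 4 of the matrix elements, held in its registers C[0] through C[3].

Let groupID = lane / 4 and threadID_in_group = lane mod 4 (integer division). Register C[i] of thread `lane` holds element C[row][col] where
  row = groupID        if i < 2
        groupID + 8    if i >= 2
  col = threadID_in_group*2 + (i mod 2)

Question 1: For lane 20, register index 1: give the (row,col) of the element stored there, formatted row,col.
lane 20->20/4=5, 20 mod 4=0
i=1  r:5+0->5  c:2·0+1->1

5,1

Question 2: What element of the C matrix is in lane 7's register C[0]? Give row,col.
7: grp=1,tig=3
[0] (1+0,3*2+0) = (1,6)

1,6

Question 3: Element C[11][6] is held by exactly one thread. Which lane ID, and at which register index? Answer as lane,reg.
15,2

r=11->g=3,rb=1  c=6->t=3,b0=0
L=3*4+3=15  i=1*2+0=2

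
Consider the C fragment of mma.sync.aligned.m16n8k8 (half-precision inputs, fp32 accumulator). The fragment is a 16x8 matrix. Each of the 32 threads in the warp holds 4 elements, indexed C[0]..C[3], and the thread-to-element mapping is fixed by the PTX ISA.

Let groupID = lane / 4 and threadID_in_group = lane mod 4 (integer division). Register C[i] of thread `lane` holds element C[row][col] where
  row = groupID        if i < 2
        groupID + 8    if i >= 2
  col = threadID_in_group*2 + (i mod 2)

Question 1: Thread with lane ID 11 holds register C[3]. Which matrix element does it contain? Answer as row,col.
10,7

lane 11=>11/4=2, 11 mod 4=3
i=3  r:2+8=>10  c:2·3+1=>7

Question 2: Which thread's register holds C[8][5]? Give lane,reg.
r: 8->gid=0,r8=1  c: 5->tid=2,i&1=1
L=0*4+2=2  i=1*2+1=3

2,3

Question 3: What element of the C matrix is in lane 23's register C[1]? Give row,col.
5,7

lane 23: gr=5 (23/4), th=3 (23%4)
i=1: r=5+0=5, c=3*2+1=7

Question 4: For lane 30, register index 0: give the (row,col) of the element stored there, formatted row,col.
7,4

lane 30→30/4=7, 30 mod 4=2
i=0  r:7+0→7  c:2·2+0→4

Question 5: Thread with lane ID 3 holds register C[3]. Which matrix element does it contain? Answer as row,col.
3: gid=0,tid=3
[3] (0+8,3*2+1) = (8,7)

8,7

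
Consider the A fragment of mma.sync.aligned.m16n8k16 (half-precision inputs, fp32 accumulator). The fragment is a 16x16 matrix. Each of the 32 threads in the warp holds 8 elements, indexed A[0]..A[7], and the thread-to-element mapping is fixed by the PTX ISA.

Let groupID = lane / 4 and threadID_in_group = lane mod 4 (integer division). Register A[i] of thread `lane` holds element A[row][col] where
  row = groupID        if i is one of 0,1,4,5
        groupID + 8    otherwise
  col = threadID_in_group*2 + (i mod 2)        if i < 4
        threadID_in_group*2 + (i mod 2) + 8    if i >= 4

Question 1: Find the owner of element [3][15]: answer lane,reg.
r:3=>grp=3,rB=0  c:15=>cB=1,tig=3,lo=1
L=3*4+3=15  i=1*4+0*2+1=5

15,5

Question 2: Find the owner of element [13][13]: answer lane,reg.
22,7

r=13->g=5,rb=1  c=13->cb=1,t=2,b0=1
L=5*4+2=22  i=1*4+1*2+1=7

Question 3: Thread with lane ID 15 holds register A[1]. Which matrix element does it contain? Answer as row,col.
3,7

15: gid=3,tid=3
[1] (3+0,3*2+1+0) = (3,7)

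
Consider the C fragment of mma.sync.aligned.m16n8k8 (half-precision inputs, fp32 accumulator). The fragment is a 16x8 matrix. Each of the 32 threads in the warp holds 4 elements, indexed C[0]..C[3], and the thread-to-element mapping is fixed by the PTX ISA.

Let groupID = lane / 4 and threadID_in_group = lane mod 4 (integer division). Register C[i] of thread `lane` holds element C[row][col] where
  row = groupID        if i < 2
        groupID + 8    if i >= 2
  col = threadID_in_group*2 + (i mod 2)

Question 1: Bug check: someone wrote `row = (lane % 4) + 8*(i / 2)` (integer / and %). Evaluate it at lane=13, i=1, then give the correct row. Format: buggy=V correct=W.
`(lane % 4) + 8*(i / 2)`[13,1]=>1
lane 13: grp=3 (13/4), tig=1 (13%4)
i=1: r=3+0=3, c=1*2+1=3
row: 1 vs 3

buggy=1 correct=3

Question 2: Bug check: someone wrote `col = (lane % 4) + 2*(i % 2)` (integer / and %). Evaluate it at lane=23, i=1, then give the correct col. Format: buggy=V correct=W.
`(lane % 4) + 2*(i % 2)`[23,1]->5
lane 23: gid=5 (23/4), tid=3 (23%4)
i=1: r=5+0=5, c=3*2+1=7
col: 5 vs 7

buggy=5 correct=7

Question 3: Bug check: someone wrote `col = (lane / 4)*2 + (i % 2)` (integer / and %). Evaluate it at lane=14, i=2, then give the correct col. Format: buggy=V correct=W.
`(lane / 4)*2 + (i % 2)`[14,2]->6
L=14->gid=14>>2=3, tid=14&3=2
[2]->row 3+8=11  col 2·2+0=4
col: 6 vs 4

buggy=6 correct=4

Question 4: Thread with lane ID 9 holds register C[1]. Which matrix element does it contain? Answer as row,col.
2,3

lane 9->9/4=2, 9 mod 4=1
i=1  r:2+0->2  c:2·1+1->3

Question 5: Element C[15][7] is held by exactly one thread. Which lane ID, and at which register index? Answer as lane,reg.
31,3

r=15->g=7,rb=1  c=7->t=3,b0=1
L=7*4+3=31  i=1*2+1=3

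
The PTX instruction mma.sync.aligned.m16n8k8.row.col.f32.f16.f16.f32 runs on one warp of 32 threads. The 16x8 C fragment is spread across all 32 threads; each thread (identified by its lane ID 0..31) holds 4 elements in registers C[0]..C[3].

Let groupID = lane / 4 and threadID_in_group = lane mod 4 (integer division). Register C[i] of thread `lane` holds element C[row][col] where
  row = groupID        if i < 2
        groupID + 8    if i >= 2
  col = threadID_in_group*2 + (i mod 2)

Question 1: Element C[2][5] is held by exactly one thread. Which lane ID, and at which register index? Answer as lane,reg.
r: 2->gid=2,r8=0  c: 5->tid=2,i&1=1
L=2*4+2=10  i=0*2+1=1

10,1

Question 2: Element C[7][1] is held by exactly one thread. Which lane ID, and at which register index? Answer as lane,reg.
28,1

r: 7->gid=7,r8=0  c: 1->tid=0,i&1=1
L=7*4+0=28  i=0*2+1=1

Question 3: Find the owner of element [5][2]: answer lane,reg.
21,0

r=5->g=5,rb=0  c=2->t=1,b0=0
L=5*4+1=21  i=0*2+0=0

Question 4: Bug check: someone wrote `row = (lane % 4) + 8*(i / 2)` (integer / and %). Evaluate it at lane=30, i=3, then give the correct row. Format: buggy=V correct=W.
buggy=10 correct=15

`(lane % 4) + 8*(i / 2)`[30,3]=>10
30: grp=7,tig=2
[3] (7+8,2*2+1) = (15,5)
row: 10 vs 15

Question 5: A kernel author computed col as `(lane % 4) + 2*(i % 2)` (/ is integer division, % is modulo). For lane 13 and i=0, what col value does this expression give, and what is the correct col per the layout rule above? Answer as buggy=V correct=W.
`(lane % 4) + 2*(i % 2)`[13,0]→1
lane 13: G=3 (13/4), T=1 (13%4)
i=0: r=3+0=3, c=1*2+0=2
col: 1 vs 2

buggy=1 correct=2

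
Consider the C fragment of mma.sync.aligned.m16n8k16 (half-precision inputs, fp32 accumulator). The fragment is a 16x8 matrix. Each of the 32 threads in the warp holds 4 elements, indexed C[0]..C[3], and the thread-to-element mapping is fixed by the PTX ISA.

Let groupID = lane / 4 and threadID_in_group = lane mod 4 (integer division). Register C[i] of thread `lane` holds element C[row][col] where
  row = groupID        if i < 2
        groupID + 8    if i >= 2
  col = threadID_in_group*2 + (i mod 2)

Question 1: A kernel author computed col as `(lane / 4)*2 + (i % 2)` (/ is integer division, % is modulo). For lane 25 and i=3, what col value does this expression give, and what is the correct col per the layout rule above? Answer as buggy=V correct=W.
`(lane / 4)*2 + (i % 2)`[25,3]→13
lane 25: G=6 (25/4), T=1 (25%4)
i=3: r=6+8=14, c=1*2+1=3
col: 13 vs 3

buggy=13 correct=3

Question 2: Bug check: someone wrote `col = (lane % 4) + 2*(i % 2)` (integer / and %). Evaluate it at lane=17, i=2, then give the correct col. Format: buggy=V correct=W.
buggy=1 correct=2

`(lane % 4) + 2*(i % 2)`[17,2]->1
lane 17: g=4 (17/4), t=1 (17%4)
i=2: r=4+8=12, c=1*2+0=2
col: 1 vs 2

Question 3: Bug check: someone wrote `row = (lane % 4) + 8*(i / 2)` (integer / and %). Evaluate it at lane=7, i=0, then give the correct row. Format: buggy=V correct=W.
`(lane % 4) + 8*(i / 2)`[7,0]=>3
lane 7=>7/4=1, 7 mod 4=3
i=0  r:1+0=>1  c:2·3+0=>6
row: 3 vs 1

buggy=3 correct=1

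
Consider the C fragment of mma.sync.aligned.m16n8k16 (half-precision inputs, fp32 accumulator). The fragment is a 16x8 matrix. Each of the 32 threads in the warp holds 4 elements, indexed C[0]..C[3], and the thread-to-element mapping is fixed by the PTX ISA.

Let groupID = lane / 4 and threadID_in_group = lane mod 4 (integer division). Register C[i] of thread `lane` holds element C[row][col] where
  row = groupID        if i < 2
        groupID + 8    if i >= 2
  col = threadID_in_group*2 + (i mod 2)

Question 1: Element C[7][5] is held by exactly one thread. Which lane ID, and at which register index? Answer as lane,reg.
30,1

r:7=>grp=7,rB=0  c:5=>tig=2,lo=1
L=7*4+2=30  i=0*2+1=1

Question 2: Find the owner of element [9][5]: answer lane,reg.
r:9=>grp=1,rB=1  c:5=>tig=2,lo=1
L=1*4+2=6  i=1*2+1=3

6,3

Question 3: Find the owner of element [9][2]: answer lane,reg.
r=9⇒gr=1,Rb=1  c=2⇒th=1,odd=0
L=1*4+1=5  i=1*2+0=2

5,2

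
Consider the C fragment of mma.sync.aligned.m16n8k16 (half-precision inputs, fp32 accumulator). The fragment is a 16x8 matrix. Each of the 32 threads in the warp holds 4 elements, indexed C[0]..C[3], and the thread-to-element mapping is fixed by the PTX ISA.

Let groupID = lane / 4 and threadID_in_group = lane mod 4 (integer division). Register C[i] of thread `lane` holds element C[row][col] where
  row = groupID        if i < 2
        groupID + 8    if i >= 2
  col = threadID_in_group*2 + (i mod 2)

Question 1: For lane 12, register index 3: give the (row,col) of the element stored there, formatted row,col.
12: g=3,t=0
[3] (3+8,0*2+1) = (11,1)

11,1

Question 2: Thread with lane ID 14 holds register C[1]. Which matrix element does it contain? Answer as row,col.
3,5

lane 14=>14/4=3, 14 mod 4=2
i=1  r:3+0=>3  c:2·2+1=>5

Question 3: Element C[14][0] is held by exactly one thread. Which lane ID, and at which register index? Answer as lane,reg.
r=14->g=6,rb=1  c=0->t=0,b0=0
L=6*4+0=24  i=1*2+0=2

24,2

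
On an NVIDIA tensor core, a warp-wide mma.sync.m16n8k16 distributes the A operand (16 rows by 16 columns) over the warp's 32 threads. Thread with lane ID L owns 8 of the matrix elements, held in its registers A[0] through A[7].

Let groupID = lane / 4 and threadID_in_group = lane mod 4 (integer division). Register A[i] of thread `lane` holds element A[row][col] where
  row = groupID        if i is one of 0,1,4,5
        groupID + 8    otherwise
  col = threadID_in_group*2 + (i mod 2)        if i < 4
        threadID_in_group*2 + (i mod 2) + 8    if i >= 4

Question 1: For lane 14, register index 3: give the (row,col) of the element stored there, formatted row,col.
lane 14→14/4=3, 14 mod 4=2
i=3  r:3+8→11  c:2·2+1+0→5

11,5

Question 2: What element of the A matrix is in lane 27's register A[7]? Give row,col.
14,15

lane 27: gr=6 (27/4), th=3 (27%4)
i=7: r=6+8=14, c=3*2+1+8=15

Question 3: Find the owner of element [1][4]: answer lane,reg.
r=1⇒gr=1,Rb=0  c=4⇒Cb=0,th=2,odd=0
L=1*4+2=6  i=0*4+0*2+0=0

6,0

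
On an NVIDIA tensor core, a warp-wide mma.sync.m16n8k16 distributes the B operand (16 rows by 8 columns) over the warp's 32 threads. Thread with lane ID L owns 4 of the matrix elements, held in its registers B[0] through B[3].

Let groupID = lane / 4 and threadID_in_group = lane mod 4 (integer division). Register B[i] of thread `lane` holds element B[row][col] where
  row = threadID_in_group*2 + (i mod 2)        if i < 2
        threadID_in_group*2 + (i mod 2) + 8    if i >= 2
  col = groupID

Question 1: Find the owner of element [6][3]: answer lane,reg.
c=3⇒gr=3  r=6⇒Rb=0,th=3,odd=0
L=3*4+3=15  i=0*2+0=0

15,0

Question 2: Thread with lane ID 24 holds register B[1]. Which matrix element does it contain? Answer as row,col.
1,6

L=24=>grp=24>>2=6, tig=24&3=0
[1]=>row 0·2+1+0=1  col grp=6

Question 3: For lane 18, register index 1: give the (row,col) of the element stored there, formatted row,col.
5,4

lane 18: grp=4 (18/4), tig=2 (18%4)
i=1: r=2*2+1+0=5, c=grp=4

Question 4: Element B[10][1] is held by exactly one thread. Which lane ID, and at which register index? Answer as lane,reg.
c=1->g=1  r=10->rb=1,t=1,b0=0
L=1*4+1=5  i=1*2+0=2

5,2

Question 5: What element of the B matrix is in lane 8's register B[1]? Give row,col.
lane 8: gid=2 (8/4), tid=0 (8%4)
i=1: r=0*2+1+0=1, c=gid=2

1,2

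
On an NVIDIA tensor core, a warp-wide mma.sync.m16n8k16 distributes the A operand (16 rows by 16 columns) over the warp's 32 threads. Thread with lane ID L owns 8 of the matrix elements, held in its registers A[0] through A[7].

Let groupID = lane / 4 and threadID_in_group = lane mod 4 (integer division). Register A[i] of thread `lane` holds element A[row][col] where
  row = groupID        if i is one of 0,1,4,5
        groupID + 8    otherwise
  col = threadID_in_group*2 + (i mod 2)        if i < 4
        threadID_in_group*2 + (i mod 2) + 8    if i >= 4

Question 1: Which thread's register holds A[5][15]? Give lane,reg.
r: 5->gid=5,r8=0  c: 15->c8=1,tid=3,i&1=1
L=5*4+3=23  i=1*4+0*2+1=5

23,5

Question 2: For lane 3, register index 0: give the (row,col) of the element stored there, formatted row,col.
0,6

L=3->g=3>>2=0, t=3&3=3
[0]->row 0+0=0  col 3·2+0+0=6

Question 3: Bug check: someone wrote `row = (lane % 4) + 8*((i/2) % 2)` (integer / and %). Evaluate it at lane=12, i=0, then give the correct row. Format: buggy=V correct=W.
buggy=0 correct=3

`(lane % 4) + 8*((i/2) % 2)`[12,0]=>0
lane 12: grp=3 (12/4), tig=0 (12%4)
i=0: r=3+0=3, c=0*2+0+0=0
row: 0 vs 3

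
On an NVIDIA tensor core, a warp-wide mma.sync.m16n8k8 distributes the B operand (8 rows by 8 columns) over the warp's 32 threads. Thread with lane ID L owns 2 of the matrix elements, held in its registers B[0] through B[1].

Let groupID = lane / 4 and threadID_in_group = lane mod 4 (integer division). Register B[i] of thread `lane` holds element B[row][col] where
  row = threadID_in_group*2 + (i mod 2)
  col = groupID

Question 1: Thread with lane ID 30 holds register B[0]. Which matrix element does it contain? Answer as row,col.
30: gr=7,th=2
[0] (2*2+0,7) = (4,7)

4,7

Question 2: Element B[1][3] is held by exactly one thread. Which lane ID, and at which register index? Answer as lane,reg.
12,1

c: 3->gid=3  r: 1->tid=0,i&1=1
L=3*4+0=12  i=1=1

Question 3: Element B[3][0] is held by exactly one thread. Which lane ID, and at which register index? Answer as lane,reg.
c: 0->gid=0  r: 3->tid=1,i&1=1
L=0*4+1=1  i=1=1

1,1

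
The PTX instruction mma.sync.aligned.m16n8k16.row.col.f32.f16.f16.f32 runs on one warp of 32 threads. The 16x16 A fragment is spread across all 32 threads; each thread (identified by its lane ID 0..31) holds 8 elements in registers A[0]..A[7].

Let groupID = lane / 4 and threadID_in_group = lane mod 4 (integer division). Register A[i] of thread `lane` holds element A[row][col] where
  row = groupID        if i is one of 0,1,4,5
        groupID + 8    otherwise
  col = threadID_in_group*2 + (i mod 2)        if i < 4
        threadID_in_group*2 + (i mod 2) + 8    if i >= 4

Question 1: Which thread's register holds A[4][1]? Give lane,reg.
r: 4->gid=4,r8=0  c: 1->c8=0,tid=0,i&1=1
L=4*4+0=16  i=0*4+0*2+1=1

16,1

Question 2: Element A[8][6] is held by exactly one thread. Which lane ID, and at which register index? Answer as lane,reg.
r=8⇒gr=0,Rb=1  c=6⇒Cb=0,th=3,odd=0
L=0*4+3=3  i=0*4+1*2+0=2

3,2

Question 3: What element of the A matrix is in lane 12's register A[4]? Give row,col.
lane 12=>12/4=3, 12 mod 4=0
i=4  r:3+0=>3  c:2·0+0+8=>8

3,8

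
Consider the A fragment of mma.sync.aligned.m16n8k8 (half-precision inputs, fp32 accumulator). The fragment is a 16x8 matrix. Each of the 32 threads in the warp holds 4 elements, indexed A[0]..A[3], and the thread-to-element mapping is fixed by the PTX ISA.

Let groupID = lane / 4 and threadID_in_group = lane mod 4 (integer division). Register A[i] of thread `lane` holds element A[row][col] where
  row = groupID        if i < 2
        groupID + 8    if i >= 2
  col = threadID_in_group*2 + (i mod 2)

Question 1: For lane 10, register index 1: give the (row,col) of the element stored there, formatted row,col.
L=10->g=10>>2=2, t=10&3=2
[1]->row 2+0=2  col 2·2+1=5

2,5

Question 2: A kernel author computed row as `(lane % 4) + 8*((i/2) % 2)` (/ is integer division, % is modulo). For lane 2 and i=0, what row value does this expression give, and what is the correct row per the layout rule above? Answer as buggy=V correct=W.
`(lane % 4) + 8*((i/2) % 2)`[2,0]→2
L=2→G=2>>2=0, T=2&3=2
[0]→row 0+0=0  col 2·2+0=4
row: 2 vs 0

buggy=2 correct=0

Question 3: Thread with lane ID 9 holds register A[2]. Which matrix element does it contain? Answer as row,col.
lane 9⇒9/4=2, 9 mod 4=1
i=2  r:2+8⇒10  c:2·1+0⇒2

10,2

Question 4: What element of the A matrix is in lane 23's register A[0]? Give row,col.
L=23=>grp=23>>2=5, tig=23&3=3
[0]=>row 5+0=5  col 3·2+0=6

5,6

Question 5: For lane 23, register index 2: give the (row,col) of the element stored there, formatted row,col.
13,6

23: gid=5,tid=3
[2] (5+8,3*2+0) = (13,6)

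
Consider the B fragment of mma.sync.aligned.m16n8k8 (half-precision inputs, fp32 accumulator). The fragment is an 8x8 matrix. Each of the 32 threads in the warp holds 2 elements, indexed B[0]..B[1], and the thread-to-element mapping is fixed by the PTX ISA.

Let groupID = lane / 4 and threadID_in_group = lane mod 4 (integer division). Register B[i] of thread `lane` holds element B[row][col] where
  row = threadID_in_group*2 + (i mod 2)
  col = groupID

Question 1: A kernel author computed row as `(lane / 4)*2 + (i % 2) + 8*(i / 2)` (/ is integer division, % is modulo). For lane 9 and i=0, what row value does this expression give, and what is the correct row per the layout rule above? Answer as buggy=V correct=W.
buggy=4 correct=2

`(lane / 4)*2 + (i % 2) + 8*(i / 2)`[9,0]->4
9: g=2,t=1
[0] (1*2+0,2) = (2,2)
row: 4 vs 2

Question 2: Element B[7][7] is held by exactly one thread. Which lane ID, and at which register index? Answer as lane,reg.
31,1

c=7->g=7  r=7->t=3,b0=1
L=7*4+3=31  i=1=1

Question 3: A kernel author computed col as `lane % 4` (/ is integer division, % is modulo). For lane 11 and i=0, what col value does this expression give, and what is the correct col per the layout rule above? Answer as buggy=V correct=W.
buggy=3 correct=2

`lane % 4`[11,0]→3
lane 11→11/4=2, 11 mod 4=3
i=0  r:2·3+0→6  c:2
col: 3 vs 2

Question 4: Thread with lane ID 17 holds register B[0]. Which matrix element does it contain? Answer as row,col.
L=17⇒gr=17>>2=4, th=17&3=1
[0]⇒row 1·2+0=2  col gr=4

2,4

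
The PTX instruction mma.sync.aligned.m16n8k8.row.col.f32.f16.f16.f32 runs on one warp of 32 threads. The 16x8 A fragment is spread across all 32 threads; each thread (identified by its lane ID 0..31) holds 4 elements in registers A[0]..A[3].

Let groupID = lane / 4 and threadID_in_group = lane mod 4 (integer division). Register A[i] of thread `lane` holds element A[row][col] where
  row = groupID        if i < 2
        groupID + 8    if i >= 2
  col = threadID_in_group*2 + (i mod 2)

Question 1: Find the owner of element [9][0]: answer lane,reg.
4,2

r:9=>grp=1,rB=1  c:0=>tig=0,lo=0
L=1*4+0=4  i=1*2+0=2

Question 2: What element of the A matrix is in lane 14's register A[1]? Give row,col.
3,5

lane 14: g=3 (14/4), t=2 (14%4)
i=1: r=3+0=3, c=2*2+1=5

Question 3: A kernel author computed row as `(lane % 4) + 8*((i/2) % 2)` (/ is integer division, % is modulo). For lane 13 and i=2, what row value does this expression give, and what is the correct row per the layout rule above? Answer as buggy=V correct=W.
`(lane % 4) + 8*((i/2) % 2)`[13,2]→9
lane 13: G=3 (13/4), T=1 (13%4)
i=2: r=3+8=11, c=1*2+0=2
row: 9 vs 11

buggy=9 correct=11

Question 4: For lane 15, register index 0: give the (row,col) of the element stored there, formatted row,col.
15: grp=3,tig=3
[0] (3+0,3*2+0) = (3,6)

3,6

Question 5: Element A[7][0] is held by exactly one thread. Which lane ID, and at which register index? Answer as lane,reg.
r:7=>grp=7,rB=0  c:0=>tig=0,lo=0
L=7*4+0=28  i=0*2+0=0

28,0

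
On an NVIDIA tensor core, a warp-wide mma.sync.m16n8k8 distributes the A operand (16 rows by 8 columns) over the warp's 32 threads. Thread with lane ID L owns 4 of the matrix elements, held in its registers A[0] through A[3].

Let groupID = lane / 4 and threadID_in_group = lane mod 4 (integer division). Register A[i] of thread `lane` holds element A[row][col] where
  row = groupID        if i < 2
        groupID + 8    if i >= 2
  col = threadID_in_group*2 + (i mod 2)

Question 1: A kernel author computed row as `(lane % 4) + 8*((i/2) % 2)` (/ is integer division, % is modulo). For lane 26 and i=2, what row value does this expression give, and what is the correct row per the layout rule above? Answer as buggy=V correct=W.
buggy=10 correct=14

`(lane % 4) + 8*((i/2) % 2)`[26,2]→10
lane 26: G=6 (26/4), T=2 (26%4)
i=2: r=6+8=14, c=2*2+0=4
row: 10 vs 14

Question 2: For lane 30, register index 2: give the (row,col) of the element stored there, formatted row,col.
lane 30: gr=7 (30/4), th=2 (30%4)
i=2: r=7+8=15, c=2*2+0=4

15,4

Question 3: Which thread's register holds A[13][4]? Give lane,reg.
22,2

r=13→G=5,rhi=1  c=4→T=2,p=0
L=5*4+2=22  i=1*2+0=2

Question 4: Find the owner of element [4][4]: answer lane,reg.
r: 4->gid=4,r8=0  c: 4->tid=2,i&1=0
L=4*4+2=18  i=0*2+0=0

18,0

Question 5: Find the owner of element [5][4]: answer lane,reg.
r=5->g=5,rb=0  c=4->t=2,b0=0
L=5*4+2=22  i=0*2+0=0

22,0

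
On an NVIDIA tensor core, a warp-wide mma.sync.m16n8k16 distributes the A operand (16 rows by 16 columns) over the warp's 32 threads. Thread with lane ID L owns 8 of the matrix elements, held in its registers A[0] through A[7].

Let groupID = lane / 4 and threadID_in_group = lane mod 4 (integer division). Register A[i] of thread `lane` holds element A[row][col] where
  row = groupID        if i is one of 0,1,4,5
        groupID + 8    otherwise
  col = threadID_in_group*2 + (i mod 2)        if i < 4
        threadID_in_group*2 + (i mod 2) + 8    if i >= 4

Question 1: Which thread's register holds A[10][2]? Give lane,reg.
9,2

r=10→G=2,rhi=1  c=2→chi=0,T=1,p=0
L=2*4+1=9  i=0*4+1*2+0=2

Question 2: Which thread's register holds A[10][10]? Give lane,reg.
r:10=>grp=2,rB=1  c:10=>cB=1,tig=1,lo=0
L=2*4+1=9  i=1*4+1*2+0=6

9,6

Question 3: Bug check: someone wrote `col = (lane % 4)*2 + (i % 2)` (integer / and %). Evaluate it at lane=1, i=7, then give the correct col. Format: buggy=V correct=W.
`(lane % 4)*2 + (i % 2)`[1,7]->3
L=1->g=1>>2=0, t=1&3=1
[7]->row 0+8=8  col 1·2+1+8=11
col: 3 vs 11

buggy=3 correct=11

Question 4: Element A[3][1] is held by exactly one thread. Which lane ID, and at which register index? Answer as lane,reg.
12,1

r=3⇒gr=3,Rb=0  c=1⇒Cb=0,th=0,odd=1
L=3*4+0=12  i=0*4+0*2+1=1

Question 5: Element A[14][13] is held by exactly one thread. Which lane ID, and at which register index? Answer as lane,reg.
26,7

r: 14->gid=6,r8=1  c: 13->c8=1,tid=2,i&1=1
L=6*4+2=26  i=1*4+1*2+1=7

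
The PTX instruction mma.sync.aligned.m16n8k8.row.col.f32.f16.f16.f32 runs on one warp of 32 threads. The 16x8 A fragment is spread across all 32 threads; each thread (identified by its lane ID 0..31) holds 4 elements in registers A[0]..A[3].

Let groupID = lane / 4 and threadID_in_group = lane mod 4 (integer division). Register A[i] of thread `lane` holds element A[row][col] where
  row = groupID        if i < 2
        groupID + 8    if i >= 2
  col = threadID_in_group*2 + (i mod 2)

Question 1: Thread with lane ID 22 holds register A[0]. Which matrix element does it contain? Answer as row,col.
22: G=5,T=2
[0] (5+0,2*2+0) = (5,4)

5,4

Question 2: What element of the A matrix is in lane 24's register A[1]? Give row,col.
6,1

lane 24→24/4=6, 24 mod 4=0
i=1  r:6+0→6  c:2·0+1→1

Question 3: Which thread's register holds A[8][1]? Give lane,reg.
0,3

r=8->g=0,rb=1  c=1->t=0,b0=1
L=0*4+0=0  i=1*2+1=3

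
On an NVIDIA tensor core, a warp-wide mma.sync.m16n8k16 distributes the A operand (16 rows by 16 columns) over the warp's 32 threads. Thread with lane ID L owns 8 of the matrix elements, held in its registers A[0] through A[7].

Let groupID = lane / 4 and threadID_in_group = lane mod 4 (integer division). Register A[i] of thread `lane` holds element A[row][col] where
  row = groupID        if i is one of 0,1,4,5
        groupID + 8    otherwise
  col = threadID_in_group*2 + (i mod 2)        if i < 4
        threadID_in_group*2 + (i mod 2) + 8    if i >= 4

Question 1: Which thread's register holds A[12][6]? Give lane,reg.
19,2

r=12⇒gr=4,Rb=1  c=6⇒Cb=0,th=3,odd=0
L=4*4+3=19  i=0*4+1*2+0=2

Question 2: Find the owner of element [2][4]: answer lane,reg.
r:2=>grp=2,rB=0  c:4=>cB=0,tig=2,lo=0
L=2*4+2=10  i=0*4+0*2+0=0

10,0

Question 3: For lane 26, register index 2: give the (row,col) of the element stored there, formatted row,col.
lane 26⇒26/4=6, 26 mod 4=2
i=2  r:6+8⇒14  c:2·2+0+0⇒4

14,4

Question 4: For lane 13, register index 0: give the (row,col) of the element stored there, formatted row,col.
3,2

lane 13→13/4=3, 13 mod 4=1
i=0  r:3+0→3  c:2·1+0+0→2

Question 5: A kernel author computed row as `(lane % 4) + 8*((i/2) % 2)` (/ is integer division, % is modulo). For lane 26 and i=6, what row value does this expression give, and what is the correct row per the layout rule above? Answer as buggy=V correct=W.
`(lane % 4) + 8*((i/2) % 2)`[26,6]⇒10
lane 26⇒26/4=6, 26 mod 4=2
i=6  r:6+8⇒14  c:2·2+0+8⇒12
row: 10 vs 14

buggy=10 correct=14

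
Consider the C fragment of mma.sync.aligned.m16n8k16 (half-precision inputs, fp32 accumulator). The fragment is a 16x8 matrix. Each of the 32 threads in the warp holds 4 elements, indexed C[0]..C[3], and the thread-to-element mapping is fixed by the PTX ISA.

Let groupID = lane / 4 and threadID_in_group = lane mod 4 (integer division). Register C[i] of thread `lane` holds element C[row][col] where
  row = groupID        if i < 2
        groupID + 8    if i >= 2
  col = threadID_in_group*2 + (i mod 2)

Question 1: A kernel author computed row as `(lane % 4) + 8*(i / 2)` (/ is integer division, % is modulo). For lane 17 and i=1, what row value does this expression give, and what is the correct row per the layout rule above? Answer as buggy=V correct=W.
buggy=1 correct=4

`(lane % 4) + 8*(i / 2)`[17,1]→1
L=17→G=17>>2=4, T=17&3=1
[1]→row 4+0=4  col 1·2+1=3
row: 1 vs 4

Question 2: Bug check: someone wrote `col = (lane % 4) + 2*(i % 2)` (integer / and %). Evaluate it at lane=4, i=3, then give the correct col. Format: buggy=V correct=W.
buggy=2 correct=1

`(lane % 4) + 2*(i % 2)`[4,3]⇒2
lane 4: gr=1 (4/4), th=0 (4%4)
i=3: r=1+8=9, c=0*2+1=1
col: 2 vs 1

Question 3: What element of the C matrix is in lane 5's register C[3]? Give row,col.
L=5->g=5>>2=1, t=5&3=1
[3]->row 1+8=9  col 1·2+1=3

9,3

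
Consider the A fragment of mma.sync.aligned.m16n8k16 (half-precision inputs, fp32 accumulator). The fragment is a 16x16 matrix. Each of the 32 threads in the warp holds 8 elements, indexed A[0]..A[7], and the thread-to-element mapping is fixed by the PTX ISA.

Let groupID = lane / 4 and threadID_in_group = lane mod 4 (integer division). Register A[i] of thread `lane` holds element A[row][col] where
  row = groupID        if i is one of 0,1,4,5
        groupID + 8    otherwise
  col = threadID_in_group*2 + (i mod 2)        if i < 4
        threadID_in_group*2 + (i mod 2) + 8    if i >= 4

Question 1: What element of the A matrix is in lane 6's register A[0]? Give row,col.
1,4

lane 6→6/4=1, 6 mod 4=2
i=0  r:1+0→1  c:2·2+0+0→4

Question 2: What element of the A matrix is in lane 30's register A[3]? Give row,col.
15,5

L=30->g=30>>2=7, t=30&3=2
[3]->row 7+8=15  col 2·2+1+0=5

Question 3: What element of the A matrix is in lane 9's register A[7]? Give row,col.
10,11

L=9->gid=9>>2=2, tid=9&3=1
[7]->row 2+8=10  col 1·2+1+8=11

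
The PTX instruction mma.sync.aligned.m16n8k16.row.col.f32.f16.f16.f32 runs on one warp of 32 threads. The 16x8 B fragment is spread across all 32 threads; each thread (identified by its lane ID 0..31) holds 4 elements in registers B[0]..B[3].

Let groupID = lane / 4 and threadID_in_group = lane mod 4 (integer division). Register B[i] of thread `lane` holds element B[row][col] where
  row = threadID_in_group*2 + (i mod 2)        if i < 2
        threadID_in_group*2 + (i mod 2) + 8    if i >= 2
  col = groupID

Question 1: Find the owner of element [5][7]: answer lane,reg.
c: 7->gid=7  r: 5->r8=0,tid=2,i&1=1
L=7*4+2=30  i=0*2+1=1

30,1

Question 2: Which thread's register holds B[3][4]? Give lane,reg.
c=4⇒gr=4  r=3⇒Rb=0,th=1,odd=1
L=4*4+1=17  i=0*2+1=1

17,1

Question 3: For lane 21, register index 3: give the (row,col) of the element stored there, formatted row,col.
11,5

21: g=5,t=1
[3] (1*2+1+8,5) = (11,5)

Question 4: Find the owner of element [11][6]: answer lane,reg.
c=6→G=6  r=11→rhi=1,T=1,p=1
L=6*4+1=25  i=1*2+1=3

25,3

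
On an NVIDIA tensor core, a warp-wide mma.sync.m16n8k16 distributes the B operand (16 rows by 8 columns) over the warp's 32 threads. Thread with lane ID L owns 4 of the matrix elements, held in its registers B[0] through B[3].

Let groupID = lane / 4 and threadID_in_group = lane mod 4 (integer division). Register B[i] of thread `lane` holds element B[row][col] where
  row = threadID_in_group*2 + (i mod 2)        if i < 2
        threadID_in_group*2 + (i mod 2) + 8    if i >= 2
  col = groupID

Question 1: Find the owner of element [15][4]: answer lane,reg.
19,3

c: 4->gid=4  r: 15->r8=1,tid=3,i&1=1
L=4*4+3=19  i=1*2+1=3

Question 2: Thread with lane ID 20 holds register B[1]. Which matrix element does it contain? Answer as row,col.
L=20->gid=20>>2=5, tid=20&3=0
[1]->row 0·2+1+0=1  col gid=5

1,5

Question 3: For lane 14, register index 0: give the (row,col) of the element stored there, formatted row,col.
L=14->g=14>>2=3, t=14&3=2
[0]->row 2·2+0+0=4  col g=3

4,3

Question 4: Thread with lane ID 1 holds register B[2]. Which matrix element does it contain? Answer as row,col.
1: g=0,t=1
[2] (1*2+0+8,0) = (10,0)

10,0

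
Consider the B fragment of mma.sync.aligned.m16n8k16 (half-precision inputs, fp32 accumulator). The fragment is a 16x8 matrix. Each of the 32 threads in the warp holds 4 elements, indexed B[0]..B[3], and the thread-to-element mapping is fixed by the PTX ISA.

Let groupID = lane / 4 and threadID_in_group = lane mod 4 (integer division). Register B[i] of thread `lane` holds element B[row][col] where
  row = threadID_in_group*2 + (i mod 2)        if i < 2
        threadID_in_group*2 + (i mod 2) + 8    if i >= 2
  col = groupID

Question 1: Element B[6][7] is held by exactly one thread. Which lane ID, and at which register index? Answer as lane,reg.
31,0

c=7→G=7  r=6→rhi=0,T=3,p=0
L=7*4+3=31  i=0*2+0=0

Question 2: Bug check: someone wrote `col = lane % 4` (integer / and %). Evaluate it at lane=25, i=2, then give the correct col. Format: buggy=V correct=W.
buggy=1 correct=6

`lane % 4`[25,2]⇒1
lane 25⇒25/4=6, 25 mod 4=1
i=2  r:2·1+0+8⇒10  c:6
col: 1 vs 6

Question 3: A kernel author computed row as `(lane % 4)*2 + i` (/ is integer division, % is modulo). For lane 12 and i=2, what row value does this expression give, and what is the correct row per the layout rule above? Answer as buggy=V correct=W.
`(lane % 4)*2 + i`[12,2]=>2
lane 12: grp=3 (12/4), tig=0 (12%4)
i=2: r=0*2+0+8=8, c=grp=3
row: 2 vs 8

buggy=2 correct=8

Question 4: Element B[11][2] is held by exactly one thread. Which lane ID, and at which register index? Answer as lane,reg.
9,3

c:2=>grp=2  r:11=>rB=1,tig=1,lo=1
L=2*4+1=9  i=1*2+1=3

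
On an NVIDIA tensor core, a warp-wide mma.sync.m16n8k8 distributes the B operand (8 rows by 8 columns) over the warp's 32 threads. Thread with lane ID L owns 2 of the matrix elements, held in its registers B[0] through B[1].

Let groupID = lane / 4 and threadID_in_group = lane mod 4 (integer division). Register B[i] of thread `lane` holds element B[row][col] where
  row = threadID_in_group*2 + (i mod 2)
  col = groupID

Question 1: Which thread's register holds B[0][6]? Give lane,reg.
24,0

c=6->g=6  r=0->t=0,b0=0
L=6*4+0=24  i=0=0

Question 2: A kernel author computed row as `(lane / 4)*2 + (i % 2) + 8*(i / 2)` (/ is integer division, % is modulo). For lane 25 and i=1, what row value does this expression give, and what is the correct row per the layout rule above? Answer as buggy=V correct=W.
`(lane / 4)*2 + (i % 2) + 8*(i / 2)`[25,1]⇒13
L=25⇒gr=25>>2=6, th=25&3=1
[1]⇒row 1·2+1=3  col gr=6
row: 13 vs 3

buggy=13 correct=3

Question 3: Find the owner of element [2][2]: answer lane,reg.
c=2⇒gr=2  r=2⇒th=1,odd=0
L=2*4+1=9  i=0=0

9,0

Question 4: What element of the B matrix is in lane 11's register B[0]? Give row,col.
6,2

lane 11: g=2 (11/4), t=3 (11%4)
i=0: r=3*2+0=6, c=g=2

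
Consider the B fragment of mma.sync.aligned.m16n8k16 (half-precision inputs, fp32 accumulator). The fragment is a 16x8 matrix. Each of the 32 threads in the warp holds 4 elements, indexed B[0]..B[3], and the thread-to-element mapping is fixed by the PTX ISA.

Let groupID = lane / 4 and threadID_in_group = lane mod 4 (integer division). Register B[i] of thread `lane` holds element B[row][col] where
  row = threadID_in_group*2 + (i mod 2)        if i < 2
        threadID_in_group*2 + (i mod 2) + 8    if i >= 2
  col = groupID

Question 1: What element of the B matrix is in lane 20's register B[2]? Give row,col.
20: gr=5,th=0
[2] (0*2+0+8,5) = (8,5)

8,5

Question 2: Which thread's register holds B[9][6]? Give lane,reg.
24,3

c=6⇒gr=6  r=9⇒Rb=1,th=0,odd=1
L=6*4+0=24  i=1*2+1=3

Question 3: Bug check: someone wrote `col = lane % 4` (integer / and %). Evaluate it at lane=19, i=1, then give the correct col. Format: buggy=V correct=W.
buggy=3 correct=4

`lane % 4`[19,1]=>3
19: grp=4,tig=3
[1] (3*2+1+0,4) = (7,4)
col: 3 vs 4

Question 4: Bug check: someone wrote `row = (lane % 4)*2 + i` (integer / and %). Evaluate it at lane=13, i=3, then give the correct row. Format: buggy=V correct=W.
`(lane % 4)*2 + i`[13,3]⇒5
13: gr=3,th=1
[3] (1*2+1+8,3) = (11,3)
row: 5 vs 11

buggy=5 correct=11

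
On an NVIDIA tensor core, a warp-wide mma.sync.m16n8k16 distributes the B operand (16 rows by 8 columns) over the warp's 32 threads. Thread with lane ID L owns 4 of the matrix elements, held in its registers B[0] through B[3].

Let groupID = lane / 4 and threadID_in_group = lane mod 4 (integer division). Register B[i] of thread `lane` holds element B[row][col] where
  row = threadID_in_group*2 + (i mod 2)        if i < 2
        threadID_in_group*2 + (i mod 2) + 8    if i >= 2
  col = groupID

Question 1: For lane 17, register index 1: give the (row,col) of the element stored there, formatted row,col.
3,4

lane 17⇒17/4=4, 17 mod 4=1
i=1  r:2·1+1+0⇒3  c:4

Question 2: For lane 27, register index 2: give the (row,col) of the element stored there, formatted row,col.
14,6

27: gid=6,tid=3
[2] (3*2+0+8,6) = (14,6)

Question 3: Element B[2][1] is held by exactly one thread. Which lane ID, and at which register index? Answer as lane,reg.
c=1⇒gr=1  r=2⇒Rb=0,th=1,odd=0
L=1*4+1=5  i=0*2+0=0

5,0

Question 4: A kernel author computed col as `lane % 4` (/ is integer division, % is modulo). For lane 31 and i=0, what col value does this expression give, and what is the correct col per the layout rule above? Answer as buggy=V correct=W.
buggy=3 correct=7

`lane % 4`[31,0]->3
31: gid=7,tid=3
[0] (3*2+0+0,7) = (6,7)
col: 3 vs 7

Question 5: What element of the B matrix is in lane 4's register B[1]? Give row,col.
1,1

lane 4: gid=1 (4/4), tid=0 (4%4)
i=1: r=0*2+1+0=1, c=gid=1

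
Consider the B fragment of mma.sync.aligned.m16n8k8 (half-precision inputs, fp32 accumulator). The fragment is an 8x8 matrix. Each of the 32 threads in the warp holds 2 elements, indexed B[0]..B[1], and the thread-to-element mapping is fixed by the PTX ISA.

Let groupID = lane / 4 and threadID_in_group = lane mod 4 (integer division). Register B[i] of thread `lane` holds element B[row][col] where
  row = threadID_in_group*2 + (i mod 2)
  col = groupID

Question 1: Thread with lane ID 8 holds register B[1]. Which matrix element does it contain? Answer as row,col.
lane 8→8/4=2, 8 mod 4=0
i=1  r:2·0+1→1  c:2

1,2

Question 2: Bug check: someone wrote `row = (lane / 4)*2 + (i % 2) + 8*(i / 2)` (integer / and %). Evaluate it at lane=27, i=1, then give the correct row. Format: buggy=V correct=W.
buggy=13 correct=7

`(lane / 4)*2 + (i % 2) + 8*(i / 2)`[27,1]⇒13
lane 27⇒27/4=6, 27 mod 4=3
i=1  r:2·3+1⇒7  c:6
row: 13 vs 7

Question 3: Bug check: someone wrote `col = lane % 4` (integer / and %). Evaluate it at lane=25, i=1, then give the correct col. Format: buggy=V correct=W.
`lane % 4`[25,1]->1
lane 25: g=6 (25/4), t=1 (25%4)
i=1: r=1*2+1=3, c=g=6
col: 1 vs 6

buggy=1 correct=6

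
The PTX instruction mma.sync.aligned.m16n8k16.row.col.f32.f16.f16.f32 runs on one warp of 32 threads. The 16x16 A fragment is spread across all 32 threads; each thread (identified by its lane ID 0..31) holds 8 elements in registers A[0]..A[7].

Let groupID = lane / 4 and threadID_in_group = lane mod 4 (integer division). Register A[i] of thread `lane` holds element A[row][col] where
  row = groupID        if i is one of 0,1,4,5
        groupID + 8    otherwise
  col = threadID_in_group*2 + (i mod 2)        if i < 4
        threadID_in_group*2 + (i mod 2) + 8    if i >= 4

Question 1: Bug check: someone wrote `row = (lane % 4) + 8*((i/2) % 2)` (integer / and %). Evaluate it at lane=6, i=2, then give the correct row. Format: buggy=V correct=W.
`(lane % 4) + 8*((i/2) % 2)`[6,2]=>10
L=6=>grp=6>>2=1, tig=6&3=2
[2]=>row 1+8=9  col 2·2+0+0=4
row: 10 vs 9

buggy=10 correct=9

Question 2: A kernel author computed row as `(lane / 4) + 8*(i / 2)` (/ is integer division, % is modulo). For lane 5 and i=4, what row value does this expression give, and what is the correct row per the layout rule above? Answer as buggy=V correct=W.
`(lane / 4) + 8*(i / 2)`[5,4]=>17
lane 5: grp=1 (5/4), tig=1 (5%4)
i=4: r=1+0=1, c=1*2+0+8=10
row: 17 vs 1

buggy=17 correct=1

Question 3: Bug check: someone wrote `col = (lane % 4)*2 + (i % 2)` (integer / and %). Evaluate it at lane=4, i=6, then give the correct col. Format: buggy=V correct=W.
`(lane % 4)*2 + (i % 2)`[4,6]→0
4: G=1,T=0
[6] (1+8,0*2+0+8) = (9,8)
col: 0 vs 8

buggy=0 correct=8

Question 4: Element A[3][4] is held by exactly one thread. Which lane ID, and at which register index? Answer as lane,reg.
14,0

r=3→G=3,rhi=0  c=4→chi=0,T=2,p=0
L=3*4+2=14  i=0*4+0*2+0=0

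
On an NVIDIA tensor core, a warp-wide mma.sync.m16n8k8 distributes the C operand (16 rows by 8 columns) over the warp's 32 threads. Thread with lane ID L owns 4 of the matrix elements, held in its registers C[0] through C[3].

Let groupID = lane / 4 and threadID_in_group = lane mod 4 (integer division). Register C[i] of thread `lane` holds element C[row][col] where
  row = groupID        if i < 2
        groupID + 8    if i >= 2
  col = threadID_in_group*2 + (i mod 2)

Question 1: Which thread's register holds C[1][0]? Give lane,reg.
r=1->g=1,rb=0  c=0->t=0,b0=0
L=1*4+0=4  i=0*2+0=0

4,0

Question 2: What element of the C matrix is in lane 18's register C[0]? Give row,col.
4,4

18: gid=4,tid=2
[0] (4+0,2*2+0) = (4,4)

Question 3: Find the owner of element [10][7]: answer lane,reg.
r=10->g=2,rb=1  c=7->t=3,b0=1
L=2*4+3=11  i=1*2+1=3

11,3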